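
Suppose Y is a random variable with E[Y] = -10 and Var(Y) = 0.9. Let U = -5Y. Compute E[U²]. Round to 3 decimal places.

2522.500

E[-5Y] = -5·-10 = 50
Var(-5Y) = (-5)²·0.9 = 22.5
E[U²] = Var(U) + (E[U])² = 22.5 + (50)² = 2522.5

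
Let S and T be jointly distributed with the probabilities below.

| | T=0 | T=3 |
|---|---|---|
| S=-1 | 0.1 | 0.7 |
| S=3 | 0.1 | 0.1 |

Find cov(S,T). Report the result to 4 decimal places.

-0.7200

E[S] = -0.2,  E[T] = 2.4
E[ST] = -1.2
cov(S,T) = E[ST] − E[S]E[T] = -1.2 − (-0.2)(2.4) = -0.72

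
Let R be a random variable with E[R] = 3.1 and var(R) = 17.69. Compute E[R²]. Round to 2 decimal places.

27.30

E[R²] = var(R) + (E[R])² = 17.69 + (3.1)² = 27.3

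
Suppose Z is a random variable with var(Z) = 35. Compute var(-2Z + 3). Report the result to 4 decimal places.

140.0000

var(-2Z + 3) = (-2)²·var(Z) = 4·35 = 140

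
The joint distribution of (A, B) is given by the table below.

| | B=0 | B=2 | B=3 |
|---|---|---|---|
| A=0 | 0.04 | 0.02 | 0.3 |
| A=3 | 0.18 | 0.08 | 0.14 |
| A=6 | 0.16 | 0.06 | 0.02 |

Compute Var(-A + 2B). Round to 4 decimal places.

E[A] = 2.64,  E[B] = 1.7,  E[AB] = 2.82
Var(A) = 12.24 − (2.64)² = 5.2704;  Var(B) = 4.78 − (1.7)² = 1.89
Cov(A,B) = 2.82 − (2.64)(1.7) = -1.668
Var(-A + 2B) = (-1)²·5.2704 + (2)²·1.89 + 2·(-1)·(2)·-1.668 = 19.5024

19.5024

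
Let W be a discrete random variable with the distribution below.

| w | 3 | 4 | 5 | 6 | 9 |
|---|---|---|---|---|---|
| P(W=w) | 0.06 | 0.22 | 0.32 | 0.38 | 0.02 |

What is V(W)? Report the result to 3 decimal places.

E[W] = (3)(0.06) + (4)(0.22) + (5)(0.32) + (6)(0.38) + (9)(0.02) = 5.12
E[W²] = (3)²(0.06) + (4)²(0.22) + (5)²(0.32) + (6)²(0.38) + (9)²(0.02) = 27.36
V(W) = E[W²] − (E[W])² = 27.36 − (5.12)² = 1.1456

1.146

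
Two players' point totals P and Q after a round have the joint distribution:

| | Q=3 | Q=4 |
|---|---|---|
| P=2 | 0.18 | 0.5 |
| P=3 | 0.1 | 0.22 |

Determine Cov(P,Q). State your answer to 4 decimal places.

E[P] = 2.32,  E[Q] = 3.72
E[PQ] = 8.62
Cov(P,Q) = E[PQ] − E[P]E[Q] = 8.62 − (2.32)(3.72) = -0.0104

-0.0104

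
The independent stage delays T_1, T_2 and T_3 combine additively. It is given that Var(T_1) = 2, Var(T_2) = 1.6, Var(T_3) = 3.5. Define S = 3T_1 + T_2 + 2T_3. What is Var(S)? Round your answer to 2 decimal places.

By independence, Var(S) = (3)²Var(T_1) + (1)²Var(T_2) + (2)²Var(T_3)
= (3)²·2 + (1)²·1.6 + (2)²·3.5 = 33.6

33.60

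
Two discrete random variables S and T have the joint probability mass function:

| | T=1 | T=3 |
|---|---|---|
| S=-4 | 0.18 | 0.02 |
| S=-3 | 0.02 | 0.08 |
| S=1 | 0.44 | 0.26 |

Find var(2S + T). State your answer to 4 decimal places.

E[S] = -0.4,  E[T] = 1.72,  E[ST] = -0.52
var(S) = 4.8 − (-0.4)² = 4.64;  var(T) = 3.88 − (1.72)² = 0.9216
Cov(S,T) = -0.52 − (-0.4)(1.72) = 0.168
var(2S + T) = (2)²·4.64 + (1)²·0.9216 + 2·(2)·(1)·0.168 = 20.1536

20.1536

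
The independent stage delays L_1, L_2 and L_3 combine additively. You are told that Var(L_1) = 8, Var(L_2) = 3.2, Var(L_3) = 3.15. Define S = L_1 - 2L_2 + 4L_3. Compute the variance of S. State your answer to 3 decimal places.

71.200

By independence, Var(S) = (1)²Var(L_1) + (-2)²Var(L_2) + (4)²Var(L_3)
= (1)²·8 + (-2)²·3.2 + (4)²·3.15 = 71.2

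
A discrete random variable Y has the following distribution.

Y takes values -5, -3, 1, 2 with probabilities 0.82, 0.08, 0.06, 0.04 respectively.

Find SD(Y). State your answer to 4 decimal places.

E[Y] = (-5)(0.82) + (-3)(0.08) + (1)(0.06) + (2)(0.04) = -4.2
E[Y²] = (-5)²(0.82) + (-3)²(0.08) + (1)²(0.06) + (2)²(0.04) = 21.44
Var(Y) = E[Y²] − (E[Y])² = 21.44 − (-4.2)² = 3.8
SD(Y) = √3.8 ≈ 1.9494

1.9494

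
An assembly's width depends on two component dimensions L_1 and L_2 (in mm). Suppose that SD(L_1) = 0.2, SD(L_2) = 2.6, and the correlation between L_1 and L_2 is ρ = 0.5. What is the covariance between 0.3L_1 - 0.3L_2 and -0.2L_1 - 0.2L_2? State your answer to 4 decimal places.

0.4032

Var(L_1) = (0.2)² = 0.04;  Var(L_2) = (2.6)² = 6.76
cov(L_1,L_2) = ρ·SD(L_1)·SD(L_2) = 0.5·0.2·2.6 = 0.26
cov(0.3L_1 - 0.3L_2, -0.2L_1 - 0.2L_2) = (0.3)(-0.2)Var(L_1) + (-0.3)(-0.2)Var(L_2) + [(0.3)(-0.2) + (-0.3)(-0.2)]cov(L_1,L_2)
= -0.06·0.04 + 0.06·6.76 + 0·0.26 = 0.4032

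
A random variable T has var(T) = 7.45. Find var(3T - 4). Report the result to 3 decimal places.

var(3T - 4) = (3)²·var(T) = 9·7.45 = 67.05

67.050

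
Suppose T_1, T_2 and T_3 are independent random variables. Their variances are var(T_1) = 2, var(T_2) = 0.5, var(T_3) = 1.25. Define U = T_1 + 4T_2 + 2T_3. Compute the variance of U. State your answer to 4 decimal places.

15.0000

By independence, var(U) = (1)²var(T_1) + (4)²var(T_2) + (2)²var(T_3)
= (1)²·2 + (4)²·0.5 + (2)²·1.25 = 15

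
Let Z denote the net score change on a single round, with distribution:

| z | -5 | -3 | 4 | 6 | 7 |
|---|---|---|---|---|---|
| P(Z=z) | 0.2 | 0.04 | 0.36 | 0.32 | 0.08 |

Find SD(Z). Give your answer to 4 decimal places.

E[Z] = (-5)(0.2) + (-3)(0.04) + (4)(0.36) + (6)(0.32) + (7)(0.08) = 2.8
E[Z²] = (-5)²(0.2) + (-3)²(0.04) + (4)²(0.36) + (6)²(0.32) + (7)²(0.08) = 26.56
Var(Z) = E[Z²] − (E[Z])² = 26.56 − (2.8)² = 18.72
SD(Z) = √18.72 ≈ 4.3267

4.3267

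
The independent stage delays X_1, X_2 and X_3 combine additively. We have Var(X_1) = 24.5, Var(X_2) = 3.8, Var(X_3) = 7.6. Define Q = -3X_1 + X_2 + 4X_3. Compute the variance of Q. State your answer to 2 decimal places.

By independence, Var(Q) = (-3)²Var(X_1) + (1)²Var(X_2) + (4)²Var(X_3)
= (-3)²·24.5 + (1)²·3.8 + (4)²·7.6 = 345.9

345.90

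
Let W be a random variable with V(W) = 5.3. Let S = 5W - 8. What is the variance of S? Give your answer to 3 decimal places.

132.500

V(5W - 8) = (5)²·V(W) = 25·5.3 = 132.5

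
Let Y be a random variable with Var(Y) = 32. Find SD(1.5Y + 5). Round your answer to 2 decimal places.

Var(1.5Y + 5) = (1.5)²·32 = 72
SD(1.5Y + 5) = √72 ≈ 8.49

8.49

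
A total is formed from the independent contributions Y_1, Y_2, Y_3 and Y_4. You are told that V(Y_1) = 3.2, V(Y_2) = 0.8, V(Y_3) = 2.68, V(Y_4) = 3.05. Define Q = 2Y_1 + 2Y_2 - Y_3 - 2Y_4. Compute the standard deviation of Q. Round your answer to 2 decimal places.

5.56

By independence, V(Q) = (2)²V(Y_1) + (2)²V(Y_2) + (-1)²V(Y_3) + (-2)²V(Y_4)
= (2)²·3.2 + (2)²·0.8 + (-1)²·2.68 + (-2)²·3.05 = 30.88
σ(Q) = √30.88 ≈ 5.56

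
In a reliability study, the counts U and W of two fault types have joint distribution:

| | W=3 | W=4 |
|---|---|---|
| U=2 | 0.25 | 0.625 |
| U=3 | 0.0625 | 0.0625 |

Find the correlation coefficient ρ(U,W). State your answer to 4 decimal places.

E[U] = 2.125,  E[W] = 3.6875
E[UW] = 7.8125
Cov(U,W) = E[UW] − E[U]E[W] = 7.8125 − (2.125)(3.6875) = -0.0234375
V(U) = 0.109375,  V(W) = 0.21484375
ρ = -0.0234375 / √(0.109375·0.21484375) ≈ -0.1529

-0.1529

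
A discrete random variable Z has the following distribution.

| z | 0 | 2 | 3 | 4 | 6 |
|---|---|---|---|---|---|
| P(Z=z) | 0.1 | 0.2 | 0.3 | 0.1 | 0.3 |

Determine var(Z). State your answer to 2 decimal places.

3.65

E[Z] = (0)(0.1) + (2)(0.2) + (3)(0.3) + (4)(0.1) + (6)(0.3) = 3.5
E[Z²] = (0)²(0.1) + (2)²(0.2) + (3)²(0.3) + (4)²(0.1) + (6)²(0.3) = 15.9
var(Z) = E[Z²] − (E[Z])² = 15.9 − (3.5)² = 3.65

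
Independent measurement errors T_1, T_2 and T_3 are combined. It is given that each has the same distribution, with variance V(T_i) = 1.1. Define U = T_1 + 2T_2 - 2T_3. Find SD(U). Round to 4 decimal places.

3.1464

By independence, V(U) = (1)²V(T_1) + (2)²V(T_2) + (-2)²V(T_3)
= (1)²·1.1 + (2)²·1.1 + (-2)²·1.1 = 9.9
SD(U) = √9.9 ≈ 3.1464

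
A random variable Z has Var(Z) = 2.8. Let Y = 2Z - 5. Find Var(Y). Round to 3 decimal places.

Var(2Z - 5) = (2)²·Var(Z) = 4·2.8 = 11.2

11.200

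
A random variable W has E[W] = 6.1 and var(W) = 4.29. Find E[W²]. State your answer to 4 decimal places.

E[W²] = var(W) + (E[W])² = 4.29 + (6.1)² = 41.5

41.5000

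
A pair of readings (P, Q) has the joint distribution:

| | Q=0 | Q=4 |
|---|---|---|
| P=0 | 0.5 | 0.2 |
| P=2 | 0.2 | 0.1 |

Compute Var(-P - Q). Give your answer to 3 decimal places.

E[P] = 0.6,  E[Q] = 1.2,  E[PQ] = 0.8
Var(P) = 1.2 − (0.6)² = 0.84;  Var(Q) = 4.8 − (1.2)² = 3.36
cov(P,Q) = 0.8 − (0.6)(1.2) = 0.08
Var(-P - Q) = (-1)²·0.84 + (-1)²·3.36 + 2·(-1)·(-1)·0.08 = 4.36

4.360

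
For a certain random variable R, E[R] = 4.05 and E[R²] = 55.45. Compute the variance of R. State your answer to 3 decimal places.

39.048

V(R) = 55.45 − (4.05)² = 39.0475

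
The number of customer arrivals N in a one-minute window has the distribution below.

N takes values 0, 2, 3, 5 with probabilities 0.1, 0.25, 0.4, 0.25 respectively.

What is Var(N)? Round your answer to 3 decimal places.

E[N] = (0)(0.1) + (2)(0.25) + (3)(0.4) + (5)(0.25) = 2.95
E[N²] = (0)²(0.1) + (2)²(0.25) + (3)²(0.4) + (5)²(0.25) = 10.85
Var(N) = E[N²] − (E[N])² = 10.85 − (2.95)² = 2.1475

2.148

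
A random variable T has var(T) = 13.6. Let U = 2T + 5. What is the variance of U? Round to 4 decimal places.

54.4000

var(2T + 5) = (2)²·var(T) = 4·13.6 = 54.4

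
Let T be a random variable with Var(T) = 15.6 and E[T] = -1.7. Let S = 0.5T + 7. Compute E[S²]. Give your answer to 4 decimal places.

E[0.5T + 7] = 0.5·-1.7 + 7 = 6.15
Var(0.5T + 7) = (0.5)²·15.6 = 3.9
E[S²] = Var(S) + (E[S])² = 3.9 + (6.15)² = 41.7225

41.7225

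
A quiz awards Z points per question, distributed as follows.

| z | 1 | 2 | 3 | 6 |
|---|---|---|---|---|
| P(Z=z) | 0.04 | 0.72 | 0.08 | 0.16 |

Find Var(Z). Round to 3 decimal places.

E[Z] = (1)(0.04) + (2)(0.72) + (3)(0.08) + (6)(0.16) = 2.68
E[Z²] = (1)²(0.04) + (2)²(0.72) + (3)²(0.08) + (6)²(0.16) = 9.4
Var(Z) = E[Z²] − (E[Z])² = 9.4 − (2.68)² = 2.2176

2.218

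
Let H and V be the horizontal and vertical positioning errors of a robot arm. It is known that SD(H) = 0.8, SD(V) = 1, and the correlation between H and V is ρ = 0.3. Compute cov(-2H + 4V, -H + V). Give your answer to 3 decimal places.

Var(H) = (0.8)² = 0.64;  Var(V) = (1)² = 1
cov(H,V) = ρ·SD(H)·SD(V) = 0.3·0.8·1 = 0.24
cov(-2H + 4V, -H + V) = (-2)(-1)Var(H) + (4)(1)Var(V) + [(-2)(1) + (4)(-1)]cov(H,V)
= 2·0.64 + 4·1 + -6·0.24 = 3.84

3.840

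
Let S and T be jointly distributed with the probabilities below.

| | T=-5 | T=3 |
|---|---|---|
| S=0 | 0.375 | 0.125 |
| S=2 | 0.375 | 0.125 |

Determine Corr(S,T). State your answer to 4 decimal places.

E[S] = 1,  E[T] = -3
E[ST] = -3
Cov(S,T) = E[ST] − E[S]E[T] = -3 − (1)(-3) = 0
Var(S) = 1,  Var(T) = 12
ρ = 0 / √(1·12) ≈ 0.0000

0.0000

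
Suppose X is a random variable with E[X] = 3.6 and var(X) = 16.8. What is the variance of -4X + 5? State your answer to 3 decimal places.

var(-4X + 5) = (-4)²·var(X) = 16·16.8 = 268.8

268.800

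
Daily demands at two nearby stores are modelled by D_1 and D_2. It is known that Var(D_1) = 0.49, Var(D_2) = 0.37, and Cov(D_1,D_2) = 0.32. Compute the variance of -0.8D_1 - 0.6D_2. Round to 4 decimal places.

0.7540

Var(-0.8D_1 - 0.6D_2) = (-0.8)²·Var(D_1) + (-0.6)²·Var(D_2) + 2·(-0.8)·(-0.6)·Cov(D_1,D_2)
= 0.64·0.49 + 0.36·0.37 + 0.96·0.32 = 0.754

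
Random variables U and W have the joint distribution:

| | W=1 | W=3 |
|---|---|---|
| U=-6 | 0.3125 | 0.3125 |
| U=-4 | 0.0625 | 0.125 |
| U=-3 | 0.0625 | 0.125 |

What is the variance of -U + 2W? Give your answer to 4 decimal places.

E[U] = -5.0625,  E[W] = 2.125,  E[UW] = -10.5625
var(U) = 27.1875 − (-5.0625)² = 1.55859375;  var(W) = 5.5 − (2.125)² = 0.984375
Cov(U,W) = -10.5625 − (-5.0625)(2.125) = 0.1953125
var(-U + 2W) = (-1)²·1.55859375 + (2)²·0.984375 + 2·(-1)·(2)·0.1953125 = 4.71484375

4.7148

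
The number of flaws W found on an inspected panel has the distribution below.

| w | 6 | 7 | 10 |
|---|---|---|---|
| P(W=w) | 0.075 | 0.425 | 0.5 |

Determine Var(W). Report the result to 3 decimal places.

2.544

E[W] = (6)(0.075) + (7)(0.425) + (10)(0.5) = 8.425
E[W²] = (6)²(0.075) + (7)²(0.425) + (10)²(0.5) = 73.525
Var(W) = E[W²] − (E[W])² = 73.525 − (8.425)² = 2.544375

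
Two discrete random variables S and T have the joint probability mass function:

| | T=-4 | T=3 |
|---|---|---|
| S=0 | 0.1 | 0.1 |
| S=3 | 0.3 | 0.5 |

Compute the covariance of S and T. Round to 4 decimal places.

E[S] = 2.4,  E[T] = 0.2
E[ST] = 0.9
Cov(S,T) = E[ST] − E[S]E[T] = 0.9 − (2.4)(0.2) = 0.42

0.4200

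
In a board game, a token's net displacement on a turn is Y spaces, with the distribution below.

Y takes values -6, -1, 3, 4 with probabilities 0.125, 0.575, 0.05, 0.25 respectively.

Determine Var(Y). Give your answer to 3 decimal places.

E[Y] = (-6)(0.125) + (-1)(0.575) + (3)(0.05) + (4)(0.25) = -0.175
E[Y²] = (-6)²(0.125) + (-1)²(0.575) + (3)²(0.05) + (4)²(0.25) = 9.525
Var(Y) = E[Y²] − (E[Y])² = 9.525 − (-0.175)² = 9.494375

9.494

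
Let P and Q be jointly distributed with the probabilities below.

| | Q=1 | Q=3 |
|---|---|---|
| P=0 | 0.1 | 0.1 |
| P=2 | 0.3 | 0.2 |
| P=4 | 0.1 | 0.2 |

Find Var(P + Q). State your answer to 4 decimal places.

E[P] = 2.2,  E[Q] = 2,  E[PQ] = 4.6
Var(P) = 6.8 − (2.2)² = 1.96;  Var(Q) = 5 − (2)² = 1
Cov(P,Q) = 4.6 − (2.2)(2) = 0.2
Var(P + Q) = (1)²·1.96 + (1)²·1 + 2·(1)·(1)·0.2 = 3.36

3.3600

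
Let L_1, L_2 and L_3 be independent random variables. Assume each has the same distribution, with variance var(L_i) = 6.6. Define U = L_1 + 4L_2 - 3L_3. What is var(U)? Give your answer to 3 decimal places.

By independence, var(U) = (1)²var(L_1) + (4)²var(L_2) + (-3)²var(L_3)
= (1)²·6.6 + (4)²·6.6 + (-3)²·6.6 = 171.6

171.600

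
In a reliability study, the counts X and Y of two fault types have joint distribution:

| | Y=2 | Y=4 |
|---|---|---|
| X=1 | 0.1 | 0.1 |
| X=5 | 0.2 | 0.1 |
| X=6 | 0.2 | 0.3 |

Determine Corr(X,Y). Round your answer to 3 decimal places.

E[X] = 4.7,  E[Y] = 3
E[XY] = 14.2
Cov(X,Y) = E[XY] − E[X]E[Y] = 14.2 − (4.7)(3) = 0.1
Var(X) = 3.61,  Var(Y) = 1
ρ = 0.1 / √(3.61·1) ≈ 0.053

0.053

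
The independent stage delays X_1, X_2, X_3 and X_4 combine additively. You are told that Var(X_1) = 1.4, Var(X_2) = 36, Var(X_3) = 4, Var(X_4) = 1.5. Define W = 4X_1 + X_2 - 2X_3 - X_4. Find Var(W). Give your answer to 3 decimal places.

75.900

By independence, Var(W) = (4)²Var(X_1) + (1)²Var(X_2) + (-2)²Var(X_3) + (-1)²Var(X_4)
= (4)²·1.4 + (1)²·36 + (-2)²·4 + (-1)²·1.5 = 75.9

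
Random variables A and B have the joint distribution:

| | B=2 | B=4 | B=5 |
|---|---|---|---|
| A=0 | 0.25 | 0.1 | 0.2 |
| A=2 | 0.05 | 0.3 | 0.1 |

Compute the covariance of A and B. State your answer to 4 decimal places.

0.2700

E[A] = 0.9,  E[B] = 3.7
E[AB] = 3.6
cov(A,B) = E[AB] − E[A]E[B] = 3.6 − (0.9)(3.7) = 0.27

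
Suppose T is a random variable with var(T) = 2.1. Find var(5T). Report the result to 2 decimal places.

var(5T) = (5)²·var(T) = 25·2.1 = 52.5

52.50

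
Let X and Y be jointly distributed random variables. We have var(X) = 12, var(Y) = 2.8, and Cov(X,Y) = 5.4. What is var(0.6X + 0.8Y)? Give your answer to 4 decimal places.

var(0.6X + 0.8Y) = (0.6)²·var(X) + (0.8)²·var(Y) + 2·(0.6)·(0.8)·Cov(X,Y)
= 0.36·12 + 0.64·2.8 + 0.96·5.4 = 11.296

11.2960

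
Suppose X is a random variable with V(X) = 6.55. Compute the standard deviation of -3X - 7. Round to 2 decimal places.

V(-3X - 7) = (-3)²·6.55 = 58.95
SD(-3X - 7) = √58.95 ≈ 7.68

7.68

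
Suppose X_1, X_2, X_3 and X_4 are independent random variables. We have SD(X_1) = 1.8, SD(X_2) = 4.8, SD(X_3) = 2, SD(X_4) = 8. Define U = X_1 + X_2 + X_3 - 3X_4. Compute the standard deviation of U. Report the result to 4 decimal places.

var(X_1) = 3.24, var(X_2) = 23.04, var(X_3) = 4, var(X_4) = 64
By independence, var(U) = (1)²var(X_1) + (1)²var(X_2) + (1)²var(X_3) + (-3)²var(X_4)
= (1)²·3.24 + (1)²·23.04 + (1)²·4 + (-3)²·64 = 606.28
SD(U) = √606.28 ≈ 24.6228

24.6228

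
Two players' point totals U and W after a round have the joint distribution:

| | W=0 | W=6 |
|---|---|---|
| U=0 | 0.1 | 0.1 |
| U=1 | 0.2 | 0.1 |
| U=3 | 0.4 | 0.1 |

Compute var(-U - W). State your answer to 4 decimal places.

E[U] = 1.8,  E[W] = 1.8,  E[UW] = 2.4
var(U) = 4.8 − (1.8)² = 1.56;  var(W) = 10.8 − (1.8)² = 7.56
Cov(U,W) = 2.4 − (1.8)(1.8) = -0.84
var(-U - W) = (-1)²·1.56 + (-1)²·7.56 + 2·(-1)·(-1)·-0.84 = 7.44

7.4400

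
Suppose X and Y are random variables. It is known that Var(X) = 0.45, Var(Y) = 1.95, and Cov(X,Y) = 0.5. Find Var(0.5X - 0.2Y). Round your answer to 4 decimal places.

Var(0.5X - 0.2Y) = (0.5)²·Var(X) + (-0.2)²·Var(Y) + 2·(0.5)·(-0.2)·Cov(X,Y)
= 0.25·0.45 + 0.04·1.95 + -0.2·0.5 = 0.0905

0.0905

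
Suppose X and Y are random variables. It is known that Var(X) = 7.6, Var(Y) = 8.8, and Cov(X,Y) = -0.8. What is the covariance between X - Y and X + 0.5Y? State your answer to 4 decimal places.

Cov(X - Y, X + 0.5Y) = (1)(1)Var(X) + (-1)(0.5)Var(Y) + [(1)(0.5) + (-1)(1)]Cov(X,Y)
= 1·7.6 + -0.5·8.8 + -0.5·-0.8 = 3.6

3.6000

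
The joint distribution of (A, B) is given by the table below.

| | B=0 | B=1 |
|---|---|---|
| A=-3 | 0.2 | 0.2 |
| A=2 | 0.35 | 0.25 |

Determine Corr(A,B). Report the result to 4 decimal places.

E[A] = 0,  E[B] = 0.45
E[AB] = -0.1
cov(A,B) = E[AB] − E[A]E[B] = -0.1 − (0)(0.45) = -0.1
V(A) = 6,  V(B) = 0.2475
ρ = -0.1 / √(6·0.2475) ≈ -0.0821

-0.0821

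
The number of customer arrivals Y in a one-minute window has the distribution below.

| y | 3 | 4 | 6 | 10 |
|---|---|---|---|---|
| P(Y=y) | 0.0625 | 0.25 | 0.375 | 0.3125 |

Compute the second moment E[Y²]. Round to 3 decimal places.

E[Y²] = (3)²(0.0625) + (4)²(0.25) + (6)²(0.375) + (10)²(0.3125) = 49.3125

49.313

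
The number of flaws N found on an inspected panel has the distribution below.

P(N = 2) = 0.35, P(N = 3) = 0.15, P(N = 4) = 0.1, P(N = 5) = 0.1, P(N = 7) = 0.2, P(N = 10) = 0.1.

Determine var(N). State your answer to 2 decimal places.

E[N] = (2)(0.35) + (3)(0.15) + (4)(0.1) + (5)(0.1) + (7)(0.2) + (10)(0.1) = 4.45
E[N²] = (2)²(0.35) + (3)²(0.15) + (4)²(0.1) + (5)²(0.1) + (7)²(0.2) + (10)²(0.1) = 26.65
var(N) = E[N²] − (E[N])² = 26.65 − (4.45)² = 6.8475

6.85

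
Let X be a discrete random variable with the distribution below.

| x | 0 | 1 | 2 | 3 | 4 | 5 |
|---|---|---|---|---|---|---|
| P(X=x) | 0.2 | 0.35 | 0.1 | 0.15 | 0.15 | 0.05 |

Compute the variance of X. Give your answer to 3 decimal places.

2.328

E[X] = (0)(0.2) + (1)(0.35) + (2)(0.1) + (3)(0.15) + (4)(0.15) + (5)(0.05) = 1.85
E[X²] = (0)²(0.2) + (1)²(0.35) + (2)²(0.1) + (3)²(0.15) + (4)²(0.15) + (5)²(0.05) = 5.75
var(X) = E[X²] − (E[X])² = 5.75 − (1.85)² = 2.3275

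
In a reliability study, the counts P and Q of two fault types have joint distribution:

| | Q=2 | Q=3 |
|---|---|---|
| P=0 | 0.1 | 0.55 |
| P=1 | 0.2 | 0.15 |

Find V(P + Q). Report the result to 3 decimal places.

E[P] = 0.35,  E[Q] = 2.7,  E[PQ] = 0.85
V(P) = 0.35 − (0.35)² = 0.2275;  V(Q) = 7.5 − (2.7)² = 0.21
Cov(P,Q) = 0.85 − (0.35)(2.7) = -0.095
V(P + Q) = (1)²·0.2275 + (1)²·0.21 + 2·(1)·(1)·-0.095 = 0.2475

0.248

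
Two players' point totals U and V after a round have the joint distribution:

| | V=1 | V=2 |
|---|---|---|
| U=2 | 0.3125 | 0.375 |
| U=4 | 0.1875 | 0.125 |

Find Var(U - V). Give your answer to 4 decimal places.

1.2344

E[U] = 2.625,  E[V] = 1.5,  E[UV] = 3.875
Var(U) = 7.75 − (2.625)² = 0.859375;  Var(V) = 2.5 − (1.5)² = 0.25
cov(U,V) = 3.875 − (2.625)(1.5) = -0.0625
Var(U - V) = (1)²·0.859375 + (-1)²·0.25 + 2·(1)·(-1)·-0.0625 = 1.234375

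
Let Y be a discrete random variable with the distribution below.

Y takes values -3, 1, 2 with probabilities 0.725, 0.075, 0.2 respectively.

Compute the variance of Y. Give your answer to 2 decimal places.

4.51

E[Y] = (-3)(0.725) + (1)(0.075) + (2)(0.2) = -1.7
E[Y²] = (-3)²(0.725) + (1)²(0.075) + (2)²(0.2) = 7.4
var(Y) = E[Y²] − (E[Y])² = 7.4 − (-1.7)² = 4.51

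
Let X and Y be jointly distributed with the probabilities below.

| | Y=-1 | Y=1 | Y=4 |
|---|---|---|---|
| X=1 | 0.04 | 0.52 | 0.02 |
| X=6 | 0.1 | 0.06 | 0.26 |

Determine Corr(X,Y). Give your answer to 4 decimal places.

E[X] = 3.1,  E[Y] = 1.56
E[XY] = 6.56
Cov(X,Y) = E[XY] − E[X]E[Y] = 6.56 − (3.1)(1.56) = 1.724
Var(X) = 6.09,  Var(Y) = 2.7664
ρ = 1.724 / √(6.09·2.7664) ≈ 0.4200

0.4200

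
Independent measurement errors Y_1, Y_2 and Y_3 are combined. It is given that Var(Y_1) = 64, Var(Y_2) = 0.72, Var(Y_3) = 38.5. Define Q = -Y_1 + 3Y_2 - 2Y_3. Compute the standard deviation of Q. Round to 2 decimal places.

By independence, Var(Q) = (-1)²Var(Y_1) + (3)²Var(Y_2) + (-2)²Var(Y_3)
= (-1)²·64 + (3)²·0.72 + (-2)²·38.5 = 224.48
SD(Q) = √224.48 ≈ 14.98

14.98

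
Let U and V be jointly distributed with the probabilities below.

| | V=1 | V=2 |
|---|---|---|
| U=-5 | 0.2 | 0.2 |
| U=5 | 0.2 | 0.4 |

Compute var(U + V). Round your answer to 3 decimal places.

25.040

E[U] = 1,  E[V] = 1.6,  E[UV] = 2
var(U) = 25 − (1)² = 24;  var(V) = 2.8 − (1.6)² = 0.24
Cov(U,V) = 2 − (1)(1.6) = 0.4
var(U + V) = (1)²·24 + (1)²·0.24 + 2·(1)·(1)·0.4 = 25.04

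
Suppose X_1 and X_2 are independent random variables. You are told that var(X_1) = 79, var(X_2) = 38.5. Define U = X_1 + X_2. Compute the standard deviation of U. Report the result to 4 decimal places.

By independence, var(U) = (1)²var(X_1) + (1)²var(X_2)
= (1)²·79 + (1)²·38.5 = 117.5
sd(U) = √117.5 ≈ 10.8397

10.8397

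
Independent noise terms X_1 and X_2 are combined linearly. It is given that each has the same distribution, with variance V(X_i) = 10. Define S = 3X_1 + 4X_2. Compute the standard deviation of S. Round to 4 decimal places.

15.8114

By independence, V(S) = (3)²V(X_1) + (4)²V(X_2)
= (3)²·10 + (4)²·10 = 250
SD(S) = √250 ≈ 15.8114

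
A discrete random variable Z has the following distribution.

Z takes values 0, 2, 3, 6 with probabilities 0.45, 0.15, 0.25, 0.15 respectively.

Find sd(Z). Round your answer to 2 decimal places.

2.11

E[Z] = (0)(0.45) + (2)(0.15) + (3)(0.25) + (6)(0.15) = 1.95
E[Z²] = (0)²(0.45) + (2)²(0.15) + (3)²(0.25) + (6)²(0.15) = 8.25
Var(Z) = E[Z²] − (E[Z])² = 8.25 − (1.95)² = 4.4475
sd(Z) = √4.4475 ≈ 2.11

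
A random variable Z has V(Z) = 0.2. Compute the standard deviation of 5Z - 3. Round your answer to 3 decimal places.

V(5Z - 3) = (5)²·0.2 = 5
SD(5Z - 3) = √5 ≈ 2.236

2.236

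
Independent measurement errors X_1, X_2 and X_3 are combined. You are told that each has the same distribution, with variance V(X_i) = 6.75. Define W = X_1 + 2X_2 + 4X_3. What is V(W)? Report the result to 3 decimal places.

141.750

By independence, V(W) = (1)²V(X_1) + (2)²V(X_2) + (4)²V(X_3)
= (1)²·6.75 + (2)²·6.75 + (4)²·6.75 = 141.75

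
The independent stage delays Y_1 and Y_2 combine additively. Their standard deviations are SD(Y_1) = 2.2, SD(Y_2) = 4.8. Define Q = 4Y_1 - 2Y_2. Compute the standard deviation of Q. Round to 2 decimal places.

13.02

Var(Y_1) = 4.84, Var(Y_2) = 23.04
By independence, Var(Q) = (4)²Var(Y_1) + (-2)²Var(Y_2)
= (4)²·4.84 + (-2)²·23.04 = 169.6
SD(Q) = √169.6 ≈ 13.02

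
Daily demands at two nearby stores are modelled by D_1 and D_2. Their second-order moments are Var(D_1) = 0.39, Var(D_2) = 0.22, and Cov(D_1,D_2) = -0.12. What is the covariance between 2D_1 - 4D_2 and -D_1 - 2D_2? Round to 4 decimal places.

Cov(2D_1 - 4D_2, -D_1 - 2D_2) = (2)(-1)Var(D_1) + (-4)(-2)Var(D_2) + [(2)(-2) + (-4)(-1)]Cov(D_1,D_2)
= -2·0.39 + 8·0.22 + 0·-0.12 = 0.98

0.9800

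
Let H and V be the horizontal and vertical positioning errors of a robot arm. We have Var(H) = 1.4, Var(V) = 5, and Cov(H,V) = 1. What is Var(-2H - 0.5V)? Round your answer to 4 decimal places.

8.8500

Var(-2H - 0.5V) = (-2)²·Var(H) + (-0.5)²·Var(V) + 2·(-2)·(-0.5)·Cov(H,V)
= 4·1.4 + 0.25·5 + 2·1 = 8.85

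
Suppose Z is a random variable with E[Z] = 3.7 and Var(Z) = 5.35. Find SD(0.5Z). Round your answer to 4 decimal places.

1.1565

Var(0.5Z) = (0.5)²·5.35 = 1.3375
SD(0.5Z) = √1.3375 ≈ 1.1565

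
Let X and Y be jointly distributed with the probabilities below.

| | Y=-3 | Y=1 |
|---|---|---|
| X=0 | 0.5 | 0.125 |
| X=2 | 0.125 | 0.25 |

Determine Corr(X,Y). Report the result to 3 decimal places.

0.467

E[X] = 0.75,  E[Y] = -1.5
E[XY] = -0.25
cov(X,Y) = E[XY] − E[X]E[Y] = -0.25 − (0.75)(-1.5) = 0.875
var(X) = 0.9375,  var(Y) = 3.75
ρ = 0.875 / √(0.9375·3.75) ≈ 0.467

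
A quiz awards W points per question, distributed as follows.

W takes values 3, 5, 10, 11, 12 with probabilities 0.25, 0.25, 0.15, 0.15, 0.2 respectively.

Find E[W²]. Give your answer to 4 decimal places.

70.4500

E[W²] = (3)²(0.25) + (5)²(0.25) + (10)²(0.15) + (11)²(0.15) + (12)²(0.2) = 70.45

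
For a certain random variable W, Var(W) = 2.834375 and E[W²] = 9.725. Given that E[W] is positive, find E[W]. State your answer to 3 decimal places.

2.625

(E[W])² = E[W²] − Var(W) = 9.725 − 2.834375 = 6.890625
E[W] = √6.890625 = 2.625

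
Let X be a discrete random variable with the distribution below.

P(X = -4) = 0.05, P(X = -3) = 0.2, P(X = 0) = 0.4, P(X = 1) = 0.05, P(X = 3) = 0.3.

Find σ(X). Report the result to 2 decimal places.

2.31

E[X] = (-4)(0.05) + (-3)(0.2) + (0)(0.4) + (1)(0.05) + (3)(0.3) = 0.15
E[X²] = (-4)²(0.05) + (-3)²(0.2) + (0)²(0.4) + (1)²(0.05) + (3)²(0.3) = 5.35
var(X) = E[X²] − (E[X])² = 5.35 − (0.15)² = 5.3275
σ(X) = √5.3275 ≈ 2.31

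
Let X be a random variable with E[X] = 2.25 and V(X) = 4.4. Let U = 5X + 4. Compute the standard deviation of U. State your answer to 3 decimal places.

10.488

V(5X + 4) = (5)²·4.4 = 110
SD(U) = √110 ≈ 10.488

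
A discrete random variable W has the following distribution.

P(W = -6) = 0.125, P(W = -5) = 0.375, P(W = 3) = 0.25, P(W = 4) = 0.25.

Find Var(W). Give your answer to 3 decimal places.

19.359

E[W] = (-6)(0.125) + (-5)(0.375) + (3)(0.25) + (4)(0.25) = -0.875
E[W²] = (-6)²(0.125) + (-5)²(0.375) + (3)²(0.25) + (4)²(0.25) = 20.125
Var(W) = E[W²] − (E[W])² = 20.125 − (-0.875)² = 19.359375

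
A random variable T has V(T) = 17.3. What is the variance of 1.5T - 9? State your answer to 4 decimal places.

V(1.5T - 9) = (1.5)²·V(T) = 2.25·17.3 = 38.925

38.9250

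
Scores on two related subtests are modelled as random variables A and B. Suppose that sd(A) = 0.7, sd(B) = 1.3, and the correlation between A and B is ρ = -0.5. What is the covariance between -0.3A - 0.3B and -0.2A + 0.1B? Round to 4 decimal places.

var(A) = (0.7)² = 0.49;  var(B) = (1.3)² = 1.69
cov(A,B) = ρ·sd(A)·sd(B) = -0.5·0.7·1.3 = -0.455
cov(-0.3A - 0.3B, -0.2A + 0.1B) = (-0.3)(-0.2)var(A) + (-0.3)(0.1)var(B) + [(-0.3)(0.1) + (-0.3)(-0.2)]cov(A,B)
= 0.06·0.49 + -0.03·1.69 + 0.03·-0.455 = -0.03495

-0.0350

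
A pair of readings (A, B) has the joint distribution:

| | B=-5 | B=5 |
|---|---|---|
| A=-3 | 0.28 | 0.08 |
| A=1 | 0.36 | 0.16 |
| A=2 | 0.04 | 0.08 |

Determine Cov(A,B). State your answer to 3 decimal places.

1.824

E[A] = -0.32,  E[B] = -1.8
E[AB] = 2.4
Cov(A,B) = E[AB] − E[A]E[B] = 2.4 − (-0.32)(-1.8) = 1.824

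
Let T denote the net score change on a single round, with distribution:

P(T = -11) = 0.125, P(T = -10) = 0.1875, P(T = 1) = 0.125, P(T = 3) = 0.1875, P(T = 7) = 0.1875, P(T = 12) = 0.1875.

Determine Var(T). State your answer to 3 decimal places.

70.875

E[T] = (-11)(0.125) + (-10)(0.1875) + (1)(0.125) + (3)(0.1875) + (7)(0.1875) + (12)(0.1875) = 1
E[T²] = (-11)²(0.125) + (-10)²(0.1875) + (1)²(0.125) + (3)²(0.1875) + (7)²(0.1875) + (12)²(0.1875) = 71.875
Var(T) = E[T²] − (E[T])² = 71.875 − (1)² = 70.875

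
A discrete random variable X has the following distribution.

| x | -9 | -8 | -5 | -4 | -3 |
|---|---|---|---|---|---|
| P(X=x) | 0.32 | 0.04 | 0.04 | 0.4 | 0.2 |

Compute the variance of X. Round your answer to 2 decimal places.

6.32

E[X] = (-9)(0.32) + (-8)(0.04) + (-5)(0.04) + (-4)(0.4) + (-3)(0.2) = -5.6
E[X²] = (-9)²(0.32) + (-8)²(0.04) + (-5)²(0.04) + (-4)²(0.4) + (-3)²(0.2) = 37.68
Var(X) = E[X²] − (E[X])² = 37.68 − (-5.6)² = 6.32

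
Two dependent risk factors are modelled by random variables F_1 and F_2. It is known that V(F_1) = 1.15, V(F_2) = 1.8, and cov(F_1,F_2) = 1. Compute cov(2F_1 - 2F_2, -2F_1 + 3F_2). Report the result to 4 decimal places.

-5.4000

cov(2F_1 - 2F_2, -2F_1 + 3F_2) = (2)(-2)V(F_1) + (-2)(3)V(F_2) + [(2)(3) + (-2)(-2)]cov(F_1,F_2)
= -4·1.15 + -6·1.8 + 10·1 = -5.4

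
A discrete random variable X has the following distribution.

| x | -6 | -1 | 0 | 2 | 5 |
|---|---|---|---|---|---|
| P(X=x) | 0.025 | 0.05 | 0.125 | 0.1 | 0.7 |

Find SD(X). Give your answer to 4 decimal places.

E[X] = (-6)(0.025) + (-1)(0.05) + (0)(0.125) + (2)(0.1) + (5)(0.7) = 3.5
E[X²] = (-6)²(0.025) + (-1)²(0.05) + (0)²(0.125) + (2)²(0.1) + (5)²(0.7) = 18.85
var(X) = E[X²] − (E[X])² = 18.85 − (3.5)² = 6.6
SD(X) = √6.6 ≈ 2.5690

2.5690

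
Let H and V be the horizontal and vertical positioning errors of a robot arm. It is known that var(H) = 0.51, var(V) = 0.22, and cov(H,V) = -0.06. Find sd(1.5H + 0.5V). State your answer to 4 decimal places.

var(1.5H + 0.5V) = (1.5)²·var(H) + (0.5)²·var(V) + 2·(1.5)·(0.5)·cov(H,V)
= 2.25·0.51 + 0.25·0.22 + 1.5·-0.06 = 1.1125
sd(1.5H + 0.5V) = √1.1125 ≈ 1.0548

1.0548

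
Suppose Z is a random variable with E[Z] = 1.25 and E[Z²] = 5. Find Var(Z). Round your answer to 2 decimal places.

3.44

Var(Z) = 5 − (1.25)² = 3.4375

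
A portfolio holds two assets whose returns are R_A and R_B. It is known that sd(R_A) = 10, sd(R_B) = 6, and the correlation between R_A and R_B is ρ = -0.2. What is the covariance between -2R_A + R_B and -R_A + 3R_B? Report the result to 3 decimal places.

var(R_A) = (10)² = 100;  var(R_B) = (6)² = 36
Cov(R_A,R_B) = ρ·sd(R_A)·sd(R_B) = -0.2·10·6 = -12
Cov(-2R_A + R_B, -R_A + 3R_B) = (-2)(-1)var(R_A) + (1)(3)var(R_B) + [(-2)(3) + (1)(-1)]Cov(R_A,R_B)
= 2·100 + 3·36 + -7·-12 = 392

392.000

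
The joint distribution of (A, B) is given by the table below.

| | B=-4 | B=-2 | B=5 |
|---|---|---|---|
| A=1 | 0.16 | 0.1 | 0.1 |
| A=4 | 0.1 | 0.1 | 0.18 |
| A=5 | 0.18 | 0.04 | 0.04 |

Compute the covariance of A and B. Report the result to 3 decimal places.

E[A] = 3.18,  E[B] = -0.64
E[AB] = -2.14
Cov(A,B) = E[AB] − E[A]E[B] = -2.14 − (3.18)(-0.64) = -0.1048

-0.105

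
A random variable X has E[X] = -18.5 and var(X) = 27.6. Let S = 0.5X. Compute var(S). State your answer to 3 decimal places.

6.900

var(0.5X) = (0.5)²·var(X) = 0.25·27.6 = 6.9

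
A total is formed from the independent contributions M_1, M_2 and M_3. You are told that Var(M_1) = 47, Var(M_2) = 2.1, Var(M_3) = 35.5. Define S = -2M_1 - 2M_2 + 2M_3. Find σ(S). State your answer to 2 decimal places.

By independence, Var(S) = (-2)²Var(M_1) + (-2)²Var(M_2) + (2)²Var(M_3)
= (-2)²·47 + (-2)²·2.1 + (2)²·35.5 = 338.4
σ(S) = √338.4 ≈ 18.40

18.40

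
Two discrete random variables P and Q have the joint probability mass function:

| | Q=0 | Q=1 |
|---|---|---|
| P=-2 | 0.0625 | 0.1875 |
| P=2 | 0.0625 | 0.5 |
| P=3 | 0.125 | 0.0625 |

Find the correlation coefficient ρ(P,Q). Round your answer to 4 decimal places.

E[P] = 1.1875,  E[Q] = 0.75
E[PQ] = 0.8125
cov(P,Q) = E[PQ] − E[P]E[Q] = 0.8125 − (1.1875)(0.75) = -0.078125
Var(P) = 3.52734375,  Var(Q) = 0.1875
ρ = -0.078125 / √(3.52734375·0.1875) ≈ -0.0961

-0.0961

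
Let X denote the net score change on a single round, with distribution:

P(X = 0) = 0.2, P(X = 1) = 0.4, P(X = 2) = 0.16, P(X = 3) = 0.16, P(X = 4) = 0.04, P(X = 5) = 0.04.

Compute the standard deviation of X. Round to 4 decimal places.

1.2986

E[X] = (0)(0.2) + (1)(0.4) + (2)(0.16) + (3)(0.16) + (4)(0.04) + (5)(0.04) = 1.56
E[X²] = (0)²(0.2) + (1)²(0.4) + (2)²(0.16) + (3)²(0.16) + (4)²(0.04) + (5)²(0.04) = 4.12
V(X) = E[X²] − (E[X])² = 4.12 − (1.56)² = 1.6864
SD(X) = √1.6864 ≈ 1.2986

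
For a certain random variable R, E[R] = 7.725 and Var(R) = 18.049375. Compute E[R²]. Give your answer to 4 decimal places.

77.7250

E[R²] = Var(R) + (E[R])² = 18.049375 + (7.725)² = 77.725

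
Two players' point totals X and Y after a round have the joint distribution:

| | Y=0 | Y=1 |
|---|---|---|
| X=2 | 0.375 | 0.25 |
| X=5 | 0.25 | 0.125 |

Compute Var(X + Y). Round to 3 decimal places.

2.250

E[X] = 3.125,  E[Y] = 0.375,  E[XY] = 1.125
Var(X) = 11.875 − (3.125)² = 2.109375;  Var(Y) = 0.375 − (0.375)² = 0.234375
Cov(X,Y) = 1.125 − (3.125)(0.375) = -0.046875
Var(X + Y) = (1)²·2.109375 + (1)²·0.234375 + 2·(1)·(1)·-0.046875 = 2.25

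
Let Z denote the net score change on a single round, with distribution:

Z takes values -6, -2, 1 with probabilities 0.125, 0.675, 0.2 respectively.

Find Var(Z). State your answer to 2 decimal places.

E[Z] = (-6)(0.125) + (-2)(0.675) + (1)(0.2) = -1.9
E[Z²] = (-6)²(0.125) + (-2)²(0.675) + (1)²(0.2) = 7.4
Var(Z) = E[Z²] − (E[Z])² = 7.4 − (-1.9)² = 3.79

3.79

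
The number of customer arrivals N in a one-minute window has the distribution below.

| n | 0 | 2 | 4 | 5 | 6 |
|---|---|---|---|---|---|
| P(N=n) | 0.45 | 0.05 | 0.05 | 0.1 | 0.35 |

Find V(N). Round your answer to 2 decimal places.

E[N] = (0)(0.45) + (2)(0.05) + (4)(0.05) + (5)(0.1) + (6)(0.35) = 2.9
E[N²] = (0)²(0.45) + (2)²(0.05) + (4)²(0.05) + (5)²(0.1) + (6)²(0.35) = 16.1
V(N) = E[N²] − (E[N])² = 16.1 − (2.9)² = 7.69

7.69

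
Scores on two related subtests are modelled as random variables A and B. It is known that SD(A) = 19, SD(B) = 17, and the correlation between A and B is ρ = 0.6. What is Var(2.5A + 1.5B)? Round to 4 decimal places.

Var(A) = (19)² = 361;  Var(B) = (17)² = 289
Cov(A,B) = ρ·SD(A)·SD(B) = 0.6·19·17 = 193.8
Var(2.5A + 1.5B) = (2.5)²·Var(A) + (1.5)²·Var(B) + 2·(2.5)·(1.5)·Cov(A,B)
= 6.25·361 + 2.25·289 + 7.5·193.8 = 4360

4360.0000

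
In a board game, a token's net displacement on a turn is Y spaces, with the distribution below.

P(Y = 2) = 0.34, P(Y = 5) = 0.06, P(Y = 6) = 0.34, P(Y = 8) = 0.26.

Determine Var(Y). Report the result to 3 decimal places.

E[Y] = (2)(0.34) + (5)(0.06) + (6)(0.34) + (8)(0.26) = 5.1
E[Y²] = (2)²(0.34) + (5)²(0.06) + (6)²(0.34) + (8)²(0.26) = 31.74
Var(Y) = E[Y²] − (E[Y])² = 31.74 − (5.1)² = 5.73

5.730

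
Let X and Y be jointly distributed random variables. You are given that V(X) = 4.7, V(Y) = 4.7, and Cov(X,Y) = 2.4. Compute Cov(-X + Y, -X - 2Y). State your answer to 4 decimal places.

Cov(-X + Y, -X - 2Y) = (-1)(-1)V(X) + (1)(-2)V(Y) + [(-1)(-2) + (1)(-1)]Cov(X,Y)
= 1·4.7 + -2·4.7 + 1·2.4 = -2.3

-2.3000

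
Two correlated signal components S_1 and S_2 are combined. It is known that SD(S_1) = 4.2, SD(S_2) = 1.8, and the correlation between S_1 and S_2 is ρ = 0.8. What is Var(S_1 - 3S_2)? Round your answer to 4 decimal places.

Var(S_1) = (4.2)² = 17.64;  Var(S_2) = (1.8)² = 3.24
Cov(S_1,S_2) = ρ·SD(S_1)·SD(S_2) = 0.8·4.2·1.8 = 6.048
Var(S_1 - 3S_2) = (1)²·Var(S_1) + (-3)²·Var(S_2) + 2·(1)·(-3)·Cov(S_1,S_2)
= 1·17.64 + 9·3.24 + -6·6.048 = 10.512

10.5120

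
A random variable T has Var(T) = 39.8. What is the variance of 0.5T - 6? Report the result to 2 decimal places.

Var(0.5T - 6) = (0.5)²·Var(T) = 0.25·39.8 = 9.95

9.95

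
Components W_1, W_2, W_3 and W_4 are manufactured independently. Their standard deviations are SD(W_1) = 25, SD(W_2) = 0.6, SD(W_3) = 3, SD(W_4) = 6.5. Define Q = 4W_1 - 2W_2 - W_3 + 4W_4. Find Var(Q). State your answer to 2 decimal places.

10686.44

Var(W_1) = 625, Var(W_2) = 0.36, Var(W_3) = 9, Var(W_4) = 42.25
By independence, Var(Q) = (4)²Var(W_1) + (-2)²Var(W_2) + (-1)²Var(W_3) + (4)²Var(W_4)
= (4)²·625 + (-2)²·0.36 + (-1)²·9 + (4)²·42.25 = 10686.44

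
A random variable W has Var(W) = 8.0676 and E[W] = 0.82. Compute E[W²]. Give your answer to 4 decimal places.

E[W²] = Var(W) + (E[W])² = 8.0676 + (0.82)² = 8.74

8.7400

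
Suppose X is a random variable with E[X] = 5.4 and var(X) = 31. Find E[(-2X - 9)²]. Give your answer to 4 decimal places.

516.0400

E[-2X - 9] = -2·5.4 − 9 = -19.8
var(-2X - 9) = (-2)²·31 = 124
E[(-2X - 9)²] = var((-2X - 9)) + (E[(-2X - 9)])² = 124 + (-19.8)² = 516.04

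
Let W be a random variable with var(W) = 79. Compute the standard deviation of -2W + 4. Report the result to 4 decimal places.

17.7764

var(-2W + 4) = (-2)²·79 = 316
SD(-2W + 4) = √316 ≈ 17.7764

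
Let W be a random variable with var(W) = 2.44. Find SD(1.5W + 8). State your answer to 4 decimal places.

2.3431

var(1.5W + 8) = (1.5)²·2.44 = 5.49
SD(1.5W + 8) = √5.49 ≈ 2.3431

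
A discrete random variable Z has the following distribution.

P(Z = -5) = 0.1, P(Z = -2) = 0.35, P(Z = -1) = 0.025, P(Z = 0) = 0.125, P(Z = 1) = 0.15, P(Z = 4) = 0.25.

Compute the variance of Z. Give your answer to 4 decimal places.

E[Z] = (-5)(0.1) + (-2)(0.35) + (-1)(0.025) + (0)(0.125) + (1)(0.15) + (4)(0.25) = -0.075
E[Z²] = (-5)²(0.1) + (-2)²(0.35) + (-1)²(0.025) + (0)²(0.125) + (1)²(0.15) + (4)²(0.25) = 8.075
V(Z) = E[Z²] − (E[Z])² = 8.075 − (-0.075)² = 8.069375

8.0694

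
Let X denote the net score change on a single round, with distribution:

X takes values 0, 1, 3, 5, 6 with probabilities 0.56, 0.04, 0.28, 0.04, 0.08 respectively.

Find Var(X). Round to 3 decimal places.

E[X] = (0)(0.56) + (1)(0.04) + (3)(0.28) + (5)(0.04) + (6)(0.08) = 1.56
E[X²] = (0)²(0.56) + (1)²(0.04) + (3)²(0.28) + (5)²(0.04) + (6)²(0.08) = 6.44
Var(X) = E[X²] − (E[X])² = 6.44 − (1.56)² = 4.0064

4.006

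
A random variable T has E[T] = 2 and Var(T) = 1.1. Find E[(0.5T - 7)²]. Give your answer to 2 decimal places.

36.28

E[0.5T - 7] = 0.5·2 − 7 = -6
Var(0.5T - 7) = (0.5)²·1.1 = 0.275
E[(0.5T - 7)²] = Var((0.5T - 7)) + (E[(0.5T - 7)])² = 0.275 + (-6)² = 36.275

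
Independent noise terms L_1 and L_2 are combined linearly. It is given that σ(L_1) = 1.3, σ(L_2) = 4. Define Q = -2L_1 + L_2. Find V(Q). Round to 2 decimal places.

22.76

V(L_1) = 1.69, V(L_2) = 16
By independence, V(Q) = (-2)²V(L_1) + (1)²V(L_2)
= (-2)²·1.69 + (1)²·16 = 22.76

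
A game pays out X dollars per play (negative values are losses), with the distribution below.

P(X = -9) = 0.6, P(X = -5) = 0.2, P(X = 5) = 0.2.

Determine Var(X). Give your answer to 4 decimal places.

E[X] = (-9)(0.6) + (-5)(0.2) + (5)(0.2) = -5.4
E[X²] = (-9)²(0.6) + (-5)²(0.2) + (5)²(0.2) = 58.6
Var(X) = E[X²] − (E[X])² = 58.6 − (-5.4)² = 29.44

29.4400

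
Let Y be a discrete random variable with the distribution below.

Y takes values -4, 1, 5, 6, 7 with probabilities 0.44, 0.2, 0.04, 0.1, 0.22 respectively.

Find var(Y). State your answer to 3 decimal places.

22.012

E[Y] = (-4)(0.44) + (1)(0.2) + (5)(0.04) + (6)(0.1) + (7)(0.22) = 0.78
E[Y²] = (-4)²(0.44) + (1)²(0.2) + (5)²(0.04) + (6)²(0.1) + (7)²(0.22) = 22.62
var(Y) = E[Y²] − (E[Y])² = 22.62 − (0.78)² = 22.0116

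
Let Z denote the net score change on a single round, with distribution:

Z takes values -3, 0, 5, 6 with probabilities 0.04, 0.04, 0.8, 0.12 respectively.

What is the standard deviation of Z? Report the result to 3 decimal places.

E[Z] = (-3)(0.04) + (0)(0.04) + (5)(0.8) + (6)(0.12) = 4.6
E[Z²] = (-3)²(0.04) + (0)²(0.04) + (5)²(0.8) + (6)²(0.12) = 24.68
var(Z) = E[Z²] − (E[Z])² = 24.68 − (4.6)² = 3.52
SD(Z) = √3.52 ≈ 1.876

1.876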